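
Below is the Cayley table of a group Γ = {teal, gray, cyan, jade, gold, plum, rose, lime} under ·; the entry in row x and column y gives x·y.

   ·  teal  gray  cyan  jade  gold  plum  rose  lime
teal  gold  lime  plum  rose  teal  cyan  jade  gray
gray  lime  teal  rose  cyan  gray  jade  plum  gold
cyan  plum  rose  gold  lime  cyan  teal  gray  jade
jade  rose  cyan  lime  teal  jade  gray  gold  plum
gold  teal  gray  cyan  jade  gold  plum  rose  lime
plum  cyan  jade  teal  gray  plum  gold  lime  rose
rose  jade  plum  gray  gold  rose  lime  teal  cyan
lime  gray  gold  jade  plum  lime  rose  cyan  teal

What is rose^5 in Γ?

rose^1 = rose
rose^2 = rose·rose = teal
rose^3 = teal·rose = jade
rose^4 = jade·rose = gold
rose^5 = gold·rose = rose

rose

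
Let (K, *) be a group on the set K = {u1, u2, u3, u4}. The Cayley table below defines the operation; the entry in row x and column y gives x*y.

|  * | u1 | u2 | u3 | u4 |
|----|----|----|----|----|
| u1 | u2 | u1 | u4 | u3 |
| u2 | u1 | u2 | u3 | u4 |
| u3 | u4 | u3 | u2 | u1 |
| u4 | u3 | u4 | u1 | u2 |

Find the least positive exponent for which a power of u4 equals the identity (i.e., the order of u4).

The identity element is u2 (its row matches the header).
u4^1 = u4
u4^2 = u4*u4 = u2
The first power of u4 equal to the identity is u4^2, so ord(u4) = 2.
(Structurally, K here is isomorphic to the Klein four-group V_4.)

2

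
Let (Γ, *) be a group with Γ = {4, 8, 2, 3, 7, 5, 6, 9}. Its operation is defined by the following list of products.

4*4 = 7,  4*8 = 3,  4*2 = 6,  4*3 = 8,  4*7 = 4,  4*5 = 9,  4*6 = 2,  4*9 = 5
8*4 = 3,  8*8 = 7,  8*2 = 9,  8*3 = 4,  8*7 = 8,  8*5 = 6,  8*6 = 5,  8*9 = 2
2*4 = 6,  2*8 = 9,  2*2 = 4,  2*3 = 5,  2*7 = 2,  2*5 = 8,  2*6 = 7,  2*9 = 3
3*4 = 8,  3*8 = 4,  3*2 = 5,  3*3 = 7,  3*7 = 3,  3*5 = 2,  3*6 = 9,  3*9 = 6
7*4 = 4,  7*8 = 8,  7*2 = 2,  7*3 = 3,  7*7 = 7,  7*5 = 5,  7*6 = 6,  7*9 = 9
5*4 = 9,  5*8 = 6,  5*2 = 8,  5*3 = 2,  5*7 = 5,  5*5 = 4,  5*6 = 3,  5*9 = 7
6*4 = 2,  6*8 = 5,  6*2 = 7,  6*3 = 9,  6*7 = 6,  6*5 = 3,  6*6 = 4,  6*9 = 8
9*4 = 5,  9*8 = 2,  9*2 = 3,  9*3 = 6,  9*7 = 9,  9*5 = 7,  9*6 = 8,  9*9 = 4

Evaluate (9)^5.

9^1 = 9
9^2 = 9 * 9 = 4
9^3 = 4 * 9 = 5
9^4 = 5 * 9 = 7
9^5 = 7 * 9 = 9

9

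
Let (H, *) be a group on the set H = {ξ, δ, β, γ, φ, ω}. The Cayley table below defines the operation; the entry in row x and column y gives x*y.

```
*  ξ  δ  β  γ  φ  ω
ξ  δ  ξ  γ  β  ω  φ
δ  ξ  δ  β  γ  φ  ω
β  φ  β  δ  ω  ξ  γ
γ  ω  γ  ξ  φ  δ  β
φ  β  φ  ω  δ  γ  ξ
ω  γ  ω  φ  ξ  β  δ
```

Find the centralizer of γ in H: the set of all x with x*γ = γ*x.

Compare row γ with column γ entry by entry.
φ*γ = δ = γ*φ, so φ commutes with γ.
ω*γ = ξ but γ*ω = β, so ω does not.
Collecting the elements that commute with γ: C(γ) = {γ, δ, φ}.

{γ, δ, φ}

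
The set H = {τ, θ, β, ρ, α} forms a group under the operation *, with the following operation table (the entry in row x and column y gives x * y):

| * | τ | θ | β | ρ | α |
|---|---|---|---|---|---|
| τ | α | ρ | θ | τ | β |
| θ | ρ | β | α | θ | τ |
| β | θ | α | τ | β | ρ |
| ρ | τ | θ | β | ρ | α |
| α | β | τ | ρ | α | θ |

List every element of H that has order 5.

{α, β, θ, τ}

Identity is ρ. Compute the order of each non-identity element by repeated multiplication:
  τ: τ → α → β → θ → ρ  (order 5)
  θ: θ → β → α → τ → ρ  (order 5)
  β: β → τ → θ → α → ρ  (order 5)
  α: α → θ → τ → β → ρ  (order 5)
Elements of order 5: {α, β, θ, τ}.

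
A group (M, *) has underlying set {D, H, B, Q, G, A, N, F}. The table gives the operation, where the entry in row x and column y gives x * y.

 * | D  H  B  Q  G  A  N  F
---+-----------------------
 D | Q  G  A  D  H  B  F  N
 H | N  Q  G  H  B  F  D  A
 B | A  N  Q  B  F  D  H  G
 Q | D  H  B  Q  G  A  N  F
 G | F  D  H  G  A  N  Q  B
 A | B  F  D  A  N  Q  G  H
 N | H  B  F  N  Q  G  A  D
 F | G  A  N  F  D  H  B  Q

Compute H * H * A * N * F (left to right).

B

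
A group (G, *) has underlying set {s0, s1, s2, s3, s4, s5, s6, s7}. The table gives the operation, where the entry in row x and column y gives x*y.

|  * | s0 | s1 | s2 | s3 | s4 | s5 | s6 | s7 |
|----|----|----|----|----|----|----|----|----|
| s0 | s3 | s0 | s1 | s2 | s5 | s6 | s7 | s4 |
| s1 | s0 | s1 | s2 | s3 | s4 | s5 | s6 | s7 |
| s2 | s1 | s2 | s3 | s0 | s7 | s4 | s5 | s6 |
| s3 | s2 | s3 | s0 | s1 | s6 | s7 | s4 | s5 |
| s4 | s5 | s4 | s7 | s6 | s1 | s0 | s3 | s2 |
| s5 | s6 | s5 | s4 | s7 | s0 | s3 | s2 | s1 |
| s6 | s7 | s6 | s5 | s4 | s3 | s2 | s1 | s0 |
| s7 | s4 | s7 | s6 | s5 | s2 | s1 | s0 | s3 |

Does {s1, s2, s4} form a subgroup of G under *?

No

s2*s2 = s3, which is not in {s1, s2, s4}.
The subset is not closed under *, so it is not a subgroup.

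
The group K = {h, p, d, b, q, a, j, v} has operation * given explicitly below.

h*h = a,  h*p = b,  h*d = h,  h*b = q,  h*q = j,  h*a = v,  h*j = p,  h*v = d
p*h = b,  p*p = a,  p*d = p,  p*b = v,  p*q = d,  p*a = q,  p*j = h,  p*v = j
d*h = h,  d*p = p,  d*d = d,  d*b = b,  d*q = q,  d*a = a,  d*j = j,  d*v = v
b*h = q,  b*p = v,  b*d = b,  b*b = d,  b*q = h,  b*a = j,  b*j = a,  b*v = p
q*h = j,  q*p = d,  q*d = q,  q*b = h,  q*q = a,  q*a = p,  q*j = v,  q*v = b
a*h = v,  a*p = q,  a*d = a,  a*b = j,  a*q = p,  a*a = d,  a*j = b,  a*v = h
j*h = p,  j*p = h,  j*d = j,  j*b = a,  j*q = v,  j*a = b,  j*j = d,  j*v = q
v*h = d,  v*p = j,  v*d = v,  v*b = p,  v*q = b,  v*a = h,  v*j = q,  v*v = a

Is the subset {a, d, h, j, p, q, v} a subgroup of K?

v * q = b, which is not in {a, d, h, j, p, q, v}.
The subset is not closed under *, so it is not a subgroup.
(Structurally, K here is isomorphic to Z_2 x Z_4.)

No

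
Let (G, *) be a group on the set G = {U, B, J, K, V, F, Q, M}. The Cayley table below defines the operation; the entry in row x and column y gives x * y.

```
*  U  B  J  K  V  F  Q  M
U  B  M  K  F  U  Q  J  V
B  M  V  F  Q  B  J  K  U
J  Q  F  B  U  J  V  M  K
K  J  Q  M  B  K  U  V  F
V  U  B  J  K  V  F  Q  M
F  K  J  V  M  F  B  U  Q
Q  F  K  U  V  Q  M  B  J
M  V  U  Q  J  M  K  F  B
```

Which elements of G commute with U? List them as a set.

Compare row U with column U entry by entry.
B * U = M = U * B, so B commutes with U.
J * U = Q but U * J = K, so J does not.
Collecting the elements that commute with U: C(U) = {B, M, U, V}.
(Structurally, G here is isomorphic to the quaternion group Q_8.)

{B, M, U, V}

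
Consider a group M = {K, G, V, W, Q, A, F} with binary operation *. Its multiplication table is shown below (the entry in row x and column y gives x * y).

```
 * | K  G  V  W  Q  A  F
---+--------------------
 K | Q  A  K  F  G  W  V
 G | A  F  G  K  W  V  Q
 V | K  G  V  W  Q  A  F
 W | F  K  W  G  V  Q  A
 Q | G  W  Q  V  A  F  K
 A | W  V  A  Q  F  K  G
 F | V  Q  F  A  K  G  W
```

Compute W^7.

W^1 = W
W^2 = W * W = G
W^3 = G * W = K
W^4 = K * W = F
W^5 = F * W = A
W^6 = A * W = Q
W^7 = Q * W = V

V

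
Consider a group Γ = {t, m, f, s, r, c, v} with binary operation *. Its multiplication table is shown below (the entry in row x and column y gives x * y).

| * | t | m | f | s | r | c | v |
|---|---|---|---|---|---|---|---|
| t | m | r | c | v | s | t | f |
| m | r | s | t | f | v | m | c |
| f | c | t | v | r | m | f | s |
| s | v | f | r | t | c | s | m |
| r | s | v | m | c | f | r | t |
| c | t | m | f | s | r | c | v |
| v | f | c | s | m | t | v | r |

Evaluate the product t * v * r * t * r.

t * v = f
f * r = m
m * t = r
r * r = f

f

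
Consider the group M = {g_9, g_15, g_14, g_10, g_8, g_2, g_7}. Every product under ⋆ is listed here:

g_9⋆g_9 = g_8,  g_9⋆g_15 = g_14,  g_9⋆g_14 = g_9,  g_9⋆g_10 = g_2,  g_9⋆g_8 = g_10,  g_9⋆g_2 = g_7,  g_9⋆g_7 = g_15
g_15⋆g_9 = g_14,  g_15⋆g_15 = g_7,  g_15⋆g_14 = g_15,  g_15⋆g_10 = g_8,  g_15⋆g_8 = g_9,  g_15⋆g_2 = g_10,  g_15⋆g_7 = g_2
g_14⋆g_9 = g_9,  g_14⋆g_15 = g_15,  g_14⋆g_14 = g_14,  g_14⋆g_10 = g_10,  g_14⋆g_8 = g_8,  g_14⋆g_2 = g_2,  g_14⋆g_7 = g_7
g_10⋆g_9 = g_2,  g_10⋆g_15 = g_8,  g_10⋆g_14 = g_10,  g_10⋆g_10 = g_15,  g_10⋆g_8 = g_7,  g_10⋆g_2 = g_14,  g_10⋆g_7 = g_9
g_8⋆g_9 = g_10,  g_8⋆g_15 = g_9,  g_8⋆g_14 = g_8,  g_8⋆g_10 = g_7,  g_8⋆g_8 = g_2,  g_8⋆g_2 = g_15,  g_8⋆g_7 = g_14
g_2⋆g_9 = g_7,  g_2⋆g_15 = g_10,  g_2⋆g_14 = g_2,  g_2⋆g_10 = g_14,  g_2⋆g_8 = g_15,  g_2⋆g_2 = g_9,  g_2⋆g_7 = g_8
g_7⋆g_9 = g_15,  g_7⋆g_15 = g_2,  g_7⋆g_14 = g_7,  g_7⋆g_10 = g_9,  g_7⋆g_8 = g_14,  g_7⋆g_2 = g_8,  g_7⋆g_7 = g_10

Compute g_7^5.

g_7^1 = g_7
g_7^2 = g_7 ⋆ g_7 = g_10
g_7^3 = g_10 ⋆ g_7 = g_9
g_7^4 = g_9 ⋆ g_7 = g_15
g_7^5 = g_15 ⋆ g_7 = g_2

g_2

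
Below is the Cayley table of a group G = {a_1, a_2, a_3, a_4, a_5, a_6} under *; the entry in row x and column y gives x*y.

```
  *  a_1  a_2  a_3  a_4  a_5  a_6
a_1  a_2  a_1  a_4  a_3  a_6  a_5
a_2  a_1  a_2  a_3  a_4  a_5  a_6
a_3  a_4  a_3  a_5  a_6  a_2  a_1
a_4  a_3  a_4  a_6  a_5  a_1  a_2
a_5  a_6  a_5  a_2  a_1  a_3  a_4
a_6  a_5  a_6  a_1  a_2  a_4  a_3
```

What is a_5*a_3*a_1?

a_1

a_5*a_3 = a_2
a_2*a_1 = a_1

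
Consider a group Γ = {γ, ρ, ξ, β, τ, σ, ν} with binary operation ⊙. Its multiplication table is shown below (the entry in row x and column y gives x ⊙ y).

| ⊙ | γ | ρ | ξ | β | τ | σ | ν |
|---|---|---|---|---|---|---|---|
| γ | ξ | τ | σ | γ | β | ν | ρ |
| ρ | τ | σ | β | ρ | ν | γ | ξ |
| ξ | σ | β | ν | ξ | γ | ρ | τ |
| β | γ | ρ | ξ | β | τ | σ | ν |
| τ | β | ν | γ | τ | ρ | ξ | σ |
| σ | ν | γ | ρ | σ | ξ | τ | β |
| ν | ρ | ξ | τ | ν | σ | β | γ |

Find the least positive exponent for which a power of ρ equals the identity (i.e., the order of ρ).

7

The identity element is β (its row matches the header).
ρ^1 = ρ
ρ^2 = ρ ⊙ ρ = σ
ρ^3 = σ ⊙ ρ = γ
ρ^4 = γ ⊙ ρ = τ
ρ^5 = τ ⊙ ρ = ν
ρ^6 = ν ⊙ ρ = ξ
ρ^7 = ξ ⊙ ρ = β
The first power of ρ equal to the identity is ρ^7, so ord(ρ) = 7.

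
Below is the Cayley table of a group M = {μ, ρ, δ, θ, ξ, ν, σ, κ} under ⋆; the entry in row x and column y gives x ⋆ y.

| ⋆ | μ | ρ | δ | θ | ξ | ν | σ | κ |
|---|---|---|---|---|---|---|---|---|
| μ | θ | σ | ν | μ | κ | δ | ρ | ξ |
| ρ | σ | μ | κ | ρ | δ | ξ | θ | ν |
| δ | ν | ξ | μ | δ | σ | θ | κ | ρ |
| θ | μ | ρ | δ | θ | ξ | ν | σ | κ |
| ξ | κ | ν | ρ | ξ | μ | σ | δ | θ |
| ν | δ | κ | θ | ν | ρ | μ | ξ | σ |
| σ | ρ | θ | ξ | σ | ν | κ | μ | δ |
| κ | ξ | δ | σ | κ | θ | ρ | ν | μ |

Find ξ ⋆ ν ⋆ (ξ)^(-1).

The identity is θ. In row ξ, the entry θ sits in column κ, so ξ^(-1) = κ.
ξ ⋆ ν = σ
σ ⋆ κ = δ
(Structurally, M here is isomorphic to the quaternion group Q_8.)

δ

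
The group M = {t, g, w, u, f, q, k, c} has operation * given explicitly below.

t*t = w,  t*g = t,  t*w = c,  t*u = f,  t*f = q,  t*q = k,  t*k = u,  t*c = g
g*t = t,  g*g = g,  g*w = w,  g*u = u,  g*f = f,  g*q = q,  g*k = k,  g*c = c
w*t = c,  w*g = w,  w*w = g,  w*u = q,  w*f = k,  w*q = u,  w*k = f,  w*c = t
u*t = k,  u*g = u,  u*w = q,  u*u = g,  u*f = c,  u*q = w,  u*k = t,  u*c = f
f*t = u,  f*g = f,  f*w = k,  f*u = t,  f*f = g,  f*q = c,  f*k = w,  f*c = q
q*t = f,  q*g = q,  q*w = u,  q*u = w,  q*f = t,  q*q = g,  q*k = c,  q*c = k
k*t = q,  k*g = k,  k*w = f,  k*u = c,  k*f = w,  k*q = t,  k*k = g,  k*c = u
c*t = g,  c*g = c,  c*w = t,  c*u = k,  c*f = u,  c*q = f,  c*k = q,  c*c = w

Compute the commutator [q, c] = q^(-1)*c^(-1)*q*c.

Identity is g; from the table q^(-1) = q and c^(-1) = t.
q*t = f
f*q = c
c*c = w

w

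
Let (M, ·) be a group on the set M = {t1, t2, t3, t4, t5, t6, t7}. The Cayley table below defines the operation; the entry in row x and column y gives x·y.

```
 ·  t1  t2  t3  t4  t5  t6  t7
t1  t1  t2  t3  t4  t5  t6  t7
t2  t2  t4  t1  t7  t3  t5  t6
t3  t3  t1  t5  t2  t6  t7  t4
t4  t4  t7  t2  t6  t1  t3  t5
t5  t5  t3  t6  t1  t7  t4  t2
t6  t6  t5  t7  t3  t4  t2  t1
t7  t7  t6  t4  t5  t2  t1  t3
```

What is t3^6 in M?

t2

t3^1 = t3
t3^2 = t3·t3 = t5
t3^3 = t5·t3 = t6
t3^4 = t6·t3 = t7
t3^5 = t7·t3 = t4
t3^6 = t4·t3 = t2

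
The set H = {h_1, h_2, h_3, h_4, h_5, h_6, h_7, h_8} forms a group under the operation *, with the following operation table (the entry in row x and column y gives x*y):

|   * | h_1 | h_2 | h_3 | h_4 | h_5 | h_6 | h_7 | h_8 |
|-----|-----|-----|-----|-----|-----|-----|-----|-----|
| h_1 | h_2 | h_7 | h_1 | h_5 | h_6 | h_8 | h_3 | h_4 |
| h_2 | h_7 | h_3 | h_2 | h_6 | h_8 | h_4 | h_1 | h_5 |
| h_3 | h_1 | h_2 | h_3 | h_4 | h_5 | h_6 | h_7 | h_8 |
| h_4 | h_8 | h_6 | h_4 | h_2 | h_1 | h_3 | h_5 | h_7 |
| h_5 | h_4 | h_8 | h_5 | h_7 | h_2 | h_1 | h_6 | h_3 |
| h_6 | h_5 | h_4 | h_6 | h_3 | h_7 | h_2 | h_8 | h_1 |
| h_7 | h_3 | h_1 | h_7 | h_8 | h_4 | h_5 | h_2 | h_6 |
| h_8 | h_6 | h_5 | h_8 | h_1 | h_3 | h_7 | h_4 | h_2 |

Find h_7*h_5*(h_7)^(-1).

The identity is h_3. In row h_7, the entry h_3 sits in column h_1, so h_7^(-1) = h_1.
h_7*h_5 = h_4
h_4*h_1 = h_8
(Structurally, H here is isomorphic to the quaternion group Q_8.)

h_8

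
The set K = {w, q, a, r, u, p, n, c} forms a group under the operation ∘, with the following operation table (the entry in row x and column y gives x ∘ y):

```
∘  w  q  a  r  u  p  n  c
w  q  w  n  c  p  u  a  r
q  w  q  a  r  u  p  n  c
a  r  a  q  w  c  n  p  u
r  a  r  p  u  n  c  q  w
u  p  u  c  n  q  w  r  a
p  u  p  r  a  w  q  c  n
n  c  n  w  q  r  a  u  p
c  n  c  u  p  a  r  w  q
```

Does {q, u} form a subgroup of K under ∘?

{q, u} contains the identity q.
Checking products: every product of two elements of {q, u} (read from the table) lies in {q, u}, so the set is closed.
In a finite group, a nonempty closed subset is a subgroup. So {q, u} ≤ K.
(Structurally, K here is isomorphic to the dihedral group D_4.)

Yes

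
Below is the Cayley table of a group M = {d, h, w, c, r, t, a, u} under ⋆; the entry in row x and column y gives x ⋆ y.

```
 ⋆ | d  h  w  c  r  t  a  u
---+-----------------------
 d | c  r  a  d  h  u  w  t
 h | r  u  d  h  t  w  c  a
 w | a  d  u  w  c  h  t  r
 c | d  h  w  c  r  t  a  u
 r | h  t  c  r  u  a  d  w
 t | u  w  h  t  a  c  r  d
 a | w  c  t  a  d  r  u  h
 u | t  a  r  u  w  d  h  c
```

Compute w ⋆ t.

Read row w, column t: w ⋆ t = h.
(Structurally, M here is isomorphic to Z_2 x Z_4.)

h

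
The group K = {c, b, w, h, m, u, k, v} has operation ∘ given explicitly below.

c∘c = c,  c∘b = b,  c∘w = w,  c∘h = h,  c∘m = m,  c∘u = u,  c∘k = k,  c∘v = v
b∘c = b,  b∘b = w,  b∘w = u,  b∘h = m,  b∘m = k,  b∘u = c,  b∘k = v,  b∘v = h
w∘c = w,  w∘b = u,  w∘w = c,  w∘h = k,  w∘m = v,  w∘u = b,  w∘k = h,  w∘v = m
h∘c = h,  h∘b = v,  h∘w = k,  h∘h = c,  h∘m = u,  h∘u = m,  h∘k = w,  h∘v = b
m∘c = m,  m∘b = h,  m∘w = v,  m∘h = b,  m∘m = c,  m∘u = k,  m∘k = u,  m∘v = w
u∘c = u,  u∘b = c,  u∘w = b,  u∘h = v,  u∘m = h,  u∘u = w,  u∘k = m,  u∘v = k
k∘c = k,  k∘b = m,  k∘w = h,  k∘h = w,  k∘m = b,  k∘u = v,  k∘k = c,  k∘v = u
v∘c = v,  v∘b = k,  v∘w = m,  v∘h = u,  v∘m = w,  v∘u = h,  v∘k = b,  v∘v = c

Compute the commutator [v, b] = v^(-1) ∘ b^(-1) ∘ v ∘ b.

Identity is c; from the table v^(-1) = v and b^(-1) = u.
v ∘ u = h
h ∘ v = b
b ∘ b = w
(Structurally, K here is isomorphic to the dihedral group D_4.)

w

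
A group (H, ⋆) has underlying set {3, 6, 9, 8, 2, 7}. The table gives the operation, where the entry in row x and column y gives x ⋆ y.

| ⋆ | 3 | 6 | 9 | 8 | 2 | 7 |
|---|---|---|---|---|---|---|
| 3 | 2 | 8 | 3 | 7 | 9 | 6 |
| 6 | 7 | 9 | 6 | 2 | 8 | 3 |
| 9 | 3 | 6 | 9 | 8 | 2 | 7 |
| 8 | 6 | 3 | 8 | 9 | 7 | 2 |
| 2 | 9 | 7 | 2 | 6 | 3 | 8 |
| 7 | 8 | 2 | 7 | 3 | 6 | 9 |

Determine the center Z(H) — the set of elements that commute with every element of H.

An element z is central iff its row equals its column in the table.
For 7: 7 ⋆ 2 = 6 ≠ 8 = 2 ⋆ 7, so 7 ∉ Z.
Checking each element this way leaves Z(H) = {9}.
(Structurally, H here is isomorphic to the symmetric group S_3.)

{9}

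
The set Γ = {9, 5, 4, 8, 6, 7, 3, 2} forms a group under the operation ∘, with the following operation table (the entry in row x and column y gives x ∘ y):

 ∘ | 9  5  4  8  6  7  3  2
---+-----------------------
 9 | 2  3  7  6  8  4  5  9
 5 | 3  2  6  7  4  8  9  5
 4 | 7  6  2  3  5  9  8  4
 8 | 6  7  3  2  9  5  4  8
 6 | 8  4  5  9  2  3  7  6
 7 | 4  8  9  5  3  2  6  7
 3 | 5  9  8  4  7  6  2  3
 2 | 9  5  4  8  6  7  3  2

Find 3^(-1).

3

First locate the identity: row 2 matches the header, so 2 is the identity.
Scan row 3 for 2: 3 ∘ 3 = 2. Hence 3^(-1) = 3.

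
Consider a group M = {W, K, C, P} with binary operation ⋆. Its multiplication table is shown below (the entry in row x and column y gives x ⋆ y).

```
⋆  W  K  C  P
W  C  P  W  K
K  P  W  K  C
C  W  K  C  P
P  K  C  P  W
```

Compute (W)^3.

W^1 = W
W^2 = W ⋆ W = C
W^3 = C ⋆ W = W
(Structurally, M here is isomorphic to the cyclic group Z_4.)

W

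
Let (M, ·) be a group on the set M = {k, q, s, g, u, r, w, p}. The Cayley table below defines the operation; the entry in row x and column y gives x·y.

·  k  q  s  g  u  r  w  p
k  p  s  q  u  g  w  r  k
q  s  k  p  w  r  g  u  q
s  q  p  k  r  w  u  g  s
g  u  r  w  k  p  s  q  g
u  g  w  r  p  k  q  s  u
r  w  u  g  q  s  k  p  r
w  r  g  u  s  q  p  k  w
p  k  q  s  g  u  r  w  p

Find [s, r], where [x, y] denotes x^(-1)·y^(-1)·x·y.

k

Identity is p; from the table s^(-1) = q and r^(-1) = w.
q·w = u
u·s = r
r·r = k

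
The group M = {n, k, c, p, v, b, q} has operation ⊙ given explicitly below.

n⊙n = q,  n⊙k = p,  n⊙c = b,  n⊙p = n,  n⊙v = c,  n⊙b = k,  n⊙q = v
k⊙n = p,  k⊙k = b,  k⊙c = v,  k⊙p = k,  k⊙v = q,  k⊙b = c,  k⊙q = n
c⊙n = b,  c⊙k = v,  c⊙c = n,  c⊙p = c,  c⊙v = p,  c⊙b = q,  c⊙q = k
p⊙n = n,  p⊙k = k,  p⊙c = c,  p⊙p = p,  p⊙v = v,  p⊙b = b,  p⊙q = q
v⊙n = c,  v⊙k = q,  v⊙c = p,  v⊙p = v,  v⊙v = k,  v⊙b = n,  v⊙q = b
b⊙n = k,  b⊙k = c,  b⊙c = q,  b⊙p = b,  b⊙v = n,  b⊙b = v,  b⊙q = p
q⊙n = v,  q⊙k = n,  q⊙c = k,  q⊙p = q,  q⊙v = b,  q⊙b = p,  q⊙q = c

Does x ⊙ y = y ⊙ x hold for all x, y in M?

Check whether the table is symmetric across its main diagonal.
Every entry (row x, col y) equals the entry (row y, col x), so M is abelian.

Yes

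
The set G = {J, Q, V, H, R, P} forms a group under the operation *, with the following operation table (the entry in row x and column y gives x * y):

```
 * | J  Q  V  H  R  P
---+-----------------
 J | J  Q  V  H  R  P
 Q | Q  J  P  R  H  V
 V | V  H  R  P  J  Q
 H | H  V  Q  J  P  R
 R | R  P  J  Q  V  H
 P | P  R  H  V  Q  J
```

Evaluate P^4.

P^1 = P
P^2 = P * P = J
P^3 = J * P = P
P^4 = P * P = J
(Structurally, G here is isomorphic to the symmetric group S_3.)

J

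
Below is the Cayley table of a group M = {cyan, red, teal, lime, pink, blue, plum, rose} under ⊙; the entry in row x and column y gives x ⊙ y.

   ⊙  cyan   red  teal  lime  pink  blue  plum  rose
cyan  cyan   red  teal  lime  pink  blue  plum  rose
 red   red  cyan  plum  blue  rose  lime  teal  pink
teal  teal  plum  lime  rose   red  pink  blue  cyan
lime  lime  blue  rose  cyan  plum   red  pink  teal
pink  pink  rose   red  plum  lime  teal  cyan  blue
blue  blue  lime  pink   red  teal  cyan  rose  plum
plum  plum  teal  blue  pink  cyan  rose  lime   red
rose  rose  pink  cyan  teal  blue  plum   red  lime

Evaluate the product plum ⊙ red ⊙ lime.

rose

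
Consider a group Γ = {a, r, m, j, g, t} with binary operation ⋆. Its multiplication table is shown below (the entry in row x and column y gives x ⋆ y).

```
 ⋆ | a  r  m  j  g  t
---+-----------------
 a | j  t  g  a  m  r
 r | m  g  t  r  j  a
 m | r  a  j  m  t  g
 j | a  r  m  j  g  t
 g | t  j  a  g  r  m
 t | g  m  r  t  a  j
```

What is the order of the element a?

2

The identity element is j (its row matches the header).
a^1 = a
a^2 = a ⋆ a = j
The first power of a equal to the identity is a^2, so ord(a) = 2.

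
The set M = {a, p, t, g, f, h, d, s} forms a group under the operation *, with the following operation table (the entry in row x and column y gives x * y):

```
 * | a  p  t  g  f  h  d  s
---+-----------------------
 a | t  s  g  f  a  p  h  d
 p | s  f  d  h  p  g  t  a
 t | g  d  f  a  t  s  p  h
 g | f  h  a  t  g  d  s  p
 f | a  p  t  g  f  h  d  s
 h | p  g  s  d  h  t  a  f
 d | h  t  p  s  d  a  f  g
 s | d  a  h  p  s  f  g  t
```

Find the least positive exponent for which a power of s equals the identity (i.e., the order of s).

The identity element is f (its row matches the header).
s^1 = s
s^2 = s * s = t
s^3 = t * s = h
s^4 = h * s = f
The first power of s equal to the identity is s^4, so ord(s) = 4.

4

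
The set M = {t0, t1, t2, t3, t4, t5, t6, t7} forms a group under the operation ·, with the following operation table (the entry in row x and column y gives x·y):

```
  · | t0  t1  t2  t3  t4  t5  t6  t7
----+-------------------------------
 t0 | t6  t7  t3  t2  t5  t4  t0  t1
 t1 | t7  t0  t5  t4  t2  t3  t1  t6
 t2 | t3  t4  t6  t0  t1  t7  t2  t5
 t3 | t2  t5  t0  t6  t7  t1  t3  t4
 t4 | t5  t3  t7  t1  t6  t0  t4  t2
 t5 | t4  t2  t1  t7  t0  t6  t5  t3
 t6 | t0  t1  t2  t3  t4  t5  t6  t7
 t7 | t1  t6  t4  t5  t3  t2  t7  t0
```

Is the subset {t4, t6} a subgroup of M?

Yes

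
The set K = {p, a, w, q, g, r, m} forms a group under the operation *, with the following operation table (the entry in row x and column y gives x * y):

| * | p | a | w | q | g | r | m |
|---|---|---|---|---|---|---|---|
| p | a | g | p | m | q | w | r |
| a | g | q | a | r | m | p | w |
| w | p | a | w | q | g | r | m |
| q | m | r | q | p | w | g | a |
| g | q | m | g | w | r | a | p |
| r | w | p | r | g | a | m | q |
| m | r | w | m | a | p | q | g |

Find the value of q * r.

Read row q, column r: q * r = g.

g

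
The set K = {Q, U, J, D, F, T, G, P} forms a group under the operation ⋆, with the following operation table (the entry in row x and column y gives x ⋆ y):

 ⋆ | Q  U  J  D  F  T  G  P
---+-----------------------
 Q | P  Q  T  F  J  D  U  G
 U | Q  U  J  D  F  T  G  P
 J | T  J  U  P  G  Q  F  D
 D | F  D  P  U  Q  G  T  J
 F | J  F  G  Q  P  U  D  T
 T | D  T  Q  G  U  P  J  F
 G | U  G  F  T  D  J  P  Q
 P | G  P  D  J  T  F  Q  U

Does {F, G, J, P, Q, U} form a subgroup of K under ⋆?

F ⋆ P = T, which is not in {F, G, J, P, Q, U}.
The subset is not closed under ⋆, so it is not a subgroup.

No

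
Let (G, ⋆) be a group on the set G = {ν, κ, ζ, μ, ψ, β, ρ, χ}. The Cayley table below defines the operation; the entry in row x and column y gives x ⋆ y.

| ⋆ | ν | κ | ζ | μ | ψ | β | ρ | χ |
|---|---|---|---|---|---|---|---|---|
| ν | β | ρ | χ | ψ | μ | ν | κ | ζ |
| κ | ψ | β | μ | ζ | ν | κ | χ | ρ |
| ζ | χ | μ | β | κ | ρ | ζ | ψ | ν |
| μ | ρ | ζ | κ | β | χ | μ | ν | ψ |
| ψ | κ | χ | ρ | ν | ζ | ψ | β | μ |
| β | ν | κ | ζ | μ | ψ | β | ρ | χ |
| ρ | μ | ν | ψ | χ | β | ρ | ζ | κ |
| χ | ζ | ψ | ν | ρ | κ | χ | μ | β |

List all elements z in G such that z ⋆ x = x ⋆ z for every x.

{β, ζ}

An element z is central iff its row equals its column in the table.
For ψ: ψ ⋆ μ = ν ≠ χ = μ ⋆ ψ, so ψ ∉ Z.
Checking each element this way leaves Z(G) = {β, ζ}.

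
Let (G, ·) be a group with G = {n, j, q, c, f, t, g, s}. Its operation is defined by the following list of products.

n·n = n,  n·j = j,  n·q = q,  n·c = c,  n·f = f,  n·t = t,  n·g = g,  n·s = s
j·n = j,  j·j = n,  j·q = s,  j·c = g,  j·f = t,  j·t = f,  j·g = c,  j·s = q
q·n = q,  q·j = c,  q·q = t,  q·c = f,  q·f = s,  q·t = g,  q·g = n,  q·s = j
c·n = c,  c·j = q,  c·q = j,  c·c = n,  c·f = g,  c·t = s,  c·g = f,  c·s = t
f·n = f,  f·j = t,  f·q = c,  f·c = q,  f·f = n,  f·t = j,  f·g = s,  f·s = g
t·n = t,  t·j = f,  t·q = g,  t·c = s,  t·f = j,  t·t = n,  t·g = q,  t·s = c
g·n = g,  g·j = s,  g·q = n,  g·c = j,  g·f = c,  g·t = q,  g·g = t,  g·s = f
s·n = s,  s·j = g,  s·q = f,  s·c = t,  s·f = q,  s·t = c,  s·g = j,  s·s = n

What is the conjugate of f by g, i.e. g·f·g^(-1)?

The identity is n. In row g, the entry n sits in column q, so g^(-1) = q.
g·f = c
c·q = j

j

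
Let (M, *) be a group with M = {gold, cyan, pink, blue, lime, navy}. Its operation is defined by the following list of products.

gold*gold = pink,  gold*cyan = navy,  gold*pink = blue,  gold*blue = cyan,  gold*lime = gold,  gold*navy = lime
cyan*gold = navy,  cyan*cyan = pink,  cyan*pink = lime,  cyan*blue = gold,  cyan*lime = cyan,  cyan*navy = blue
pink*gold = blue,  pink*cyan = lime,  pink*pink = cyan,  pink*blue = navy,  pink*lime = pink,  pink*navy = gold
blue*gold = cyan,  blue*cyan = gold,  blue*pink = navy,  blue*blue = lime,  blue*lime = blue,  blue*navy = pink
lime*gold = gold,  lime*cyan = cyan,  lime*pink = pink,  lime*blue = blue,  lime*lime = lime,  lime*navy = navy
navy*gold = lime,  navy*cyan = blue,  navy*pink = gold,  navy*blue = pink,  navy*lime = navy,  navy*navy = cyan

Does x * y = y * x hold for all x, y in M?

Check whether the table is symmetric across its main diagonal.
Every entry (row x, col y) equals the entry (row y, col x), so M is abelian.
(In fact M ≅ the cyclic group Z_6.)

Yes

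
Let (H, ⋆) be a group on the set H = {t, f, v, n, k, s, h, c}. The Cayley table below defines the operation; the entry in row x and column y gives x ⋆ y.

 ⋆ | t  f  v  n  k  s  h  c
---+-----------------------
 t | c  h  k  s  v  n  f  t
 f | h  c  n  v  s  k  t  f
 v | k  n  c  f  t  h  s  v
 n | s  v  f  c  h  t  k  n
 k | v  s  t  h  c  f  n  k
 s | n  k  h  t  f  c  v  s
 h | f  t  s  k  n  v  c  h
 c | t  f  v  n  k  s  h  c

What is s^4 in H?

s^1 = s
s^2 = s ⋆ s = c
s^3 = c ⋆ s = s
s^4 = s ⋆ s = c

c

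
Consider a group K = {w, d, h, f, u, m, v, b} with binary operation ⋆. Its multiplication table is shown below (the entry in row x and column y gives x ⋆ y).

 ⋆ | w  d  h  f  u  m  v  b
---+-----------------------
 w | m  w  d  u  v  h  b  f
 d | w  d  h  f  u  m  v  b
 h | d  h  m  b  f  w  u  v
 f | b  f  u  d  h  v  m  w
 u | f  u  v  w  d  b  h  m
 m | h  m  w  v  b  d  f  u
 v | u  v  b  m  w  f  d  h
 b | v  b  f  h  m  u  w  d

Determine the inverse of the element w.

h

First locate the identity: row d matches the header, so d is the identity.
Scan row w for d: w ⋆ h = d. Hence w^(-1) = h.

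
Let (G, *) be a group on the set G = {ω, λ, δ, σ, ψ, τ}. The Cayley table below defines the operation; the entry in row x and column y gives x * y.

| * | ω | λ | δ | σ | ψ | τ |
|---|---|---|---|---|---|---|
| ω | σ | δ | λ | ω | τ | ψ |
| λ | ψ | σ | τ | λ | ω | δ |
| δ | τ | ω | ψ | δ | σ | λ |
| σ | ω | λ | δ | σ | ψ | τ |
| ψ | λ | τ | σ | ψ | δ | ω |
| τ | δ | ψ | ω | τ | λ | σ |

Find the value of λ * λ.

σ

Read row λ, column λ: λ * λ = σ.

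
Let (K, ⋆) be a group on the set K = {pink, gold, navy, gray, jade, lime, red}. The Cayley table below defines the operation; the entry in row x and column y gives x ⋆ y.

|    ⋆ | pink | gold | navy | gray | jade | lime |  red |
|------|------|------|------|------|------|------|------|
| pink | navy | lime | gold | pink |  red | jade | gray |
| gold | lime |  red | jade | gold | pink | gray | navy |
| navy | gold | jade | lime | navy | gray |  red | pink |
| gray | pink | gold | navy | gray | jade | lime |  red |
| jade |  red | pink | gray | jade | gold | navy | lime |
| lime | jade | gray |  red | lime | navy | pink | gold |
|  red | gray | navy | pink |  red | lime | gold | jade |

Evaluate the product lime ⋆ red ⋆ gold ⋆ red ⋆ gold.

lime ⋆ red = gold
gold ⋆ gold = red
red ⋆ red = jade
jade ⋆ gold = pink

pink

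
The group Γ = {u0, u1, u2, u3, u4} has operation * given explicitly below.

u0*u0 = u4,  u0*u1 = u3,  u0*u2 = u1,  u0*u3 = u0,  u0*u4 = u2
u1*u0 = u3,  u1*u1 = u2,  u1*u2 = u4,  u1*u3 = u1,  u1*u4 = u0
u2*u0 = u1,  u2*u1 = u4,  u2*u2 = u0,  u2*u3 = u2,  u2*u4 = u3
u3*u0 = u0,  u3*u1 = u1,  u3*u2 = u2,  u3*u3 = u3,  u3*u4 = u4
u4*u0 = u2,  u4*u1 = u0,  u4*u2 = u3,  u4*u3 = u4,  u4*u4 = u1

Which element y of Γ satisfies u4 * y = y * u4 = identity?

u2

First locate the identity: row u3 matches the header, so u3 is the identity.
Scan row u4 for u3: u4 * u2 = u3. Hence u4^(-1) = u2.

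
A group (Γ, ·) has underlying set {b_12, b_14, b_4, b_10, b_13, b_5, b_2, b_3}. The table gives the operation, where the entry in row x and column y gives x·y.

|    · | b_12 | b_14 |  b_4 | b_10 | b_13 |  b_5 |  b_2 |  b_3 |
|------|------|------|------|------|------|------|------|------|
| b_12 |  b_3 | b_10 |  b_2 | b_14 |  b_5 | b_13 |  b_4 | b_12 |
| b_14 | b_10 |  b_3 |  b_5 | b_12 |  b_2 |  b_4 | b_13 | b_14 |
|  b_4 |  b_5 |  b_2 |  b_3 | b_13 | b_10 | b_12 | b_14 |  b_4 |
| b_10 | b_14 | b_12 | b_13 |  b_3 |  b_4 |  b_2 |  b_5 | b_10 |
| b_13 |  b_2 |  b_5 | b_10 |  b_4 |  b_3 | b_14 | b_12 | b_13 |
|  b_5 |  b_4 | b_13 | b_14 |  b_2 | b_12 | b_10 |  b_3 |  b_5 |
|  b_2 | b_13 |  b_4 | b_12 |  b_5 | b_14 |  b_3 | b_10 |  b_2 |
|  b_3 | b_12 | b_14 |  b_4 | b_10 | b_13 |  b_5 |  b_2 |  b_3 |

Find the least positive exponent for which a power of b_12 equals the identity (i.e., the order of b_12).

2

The identity element is b_3 (its row matches the header).
b_12^1 = b_12
b_12^2 = b_12·b_12 = b_3
The first power of b_12 equal to the identity is b_12^2, so ord(b_12) = 2.
(Structurally, Γ here is isomorphic to the dihedral group D_4.)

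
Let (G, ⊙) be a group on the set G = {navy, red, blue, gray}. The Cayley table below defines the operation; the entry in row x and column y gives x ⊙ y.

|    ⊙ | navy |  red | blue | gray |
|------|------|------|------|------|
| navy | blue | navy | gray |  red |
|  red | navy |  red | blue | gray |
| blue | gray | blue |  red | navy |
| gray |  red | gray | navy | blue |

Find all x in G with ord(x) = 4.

Identity is red. Compute the order of each non-identity element by repeated multiplication:
  navy: navy → blue → gray → red  (order 4)
  blue: blue → red  (order 2)
  gray: gray → blue → navy → red  (order 4)
Elements of order 4: {gray, navy}.
(Structurally, G here is isomorphic to the cyclic group Z_4.)

{gray, navy}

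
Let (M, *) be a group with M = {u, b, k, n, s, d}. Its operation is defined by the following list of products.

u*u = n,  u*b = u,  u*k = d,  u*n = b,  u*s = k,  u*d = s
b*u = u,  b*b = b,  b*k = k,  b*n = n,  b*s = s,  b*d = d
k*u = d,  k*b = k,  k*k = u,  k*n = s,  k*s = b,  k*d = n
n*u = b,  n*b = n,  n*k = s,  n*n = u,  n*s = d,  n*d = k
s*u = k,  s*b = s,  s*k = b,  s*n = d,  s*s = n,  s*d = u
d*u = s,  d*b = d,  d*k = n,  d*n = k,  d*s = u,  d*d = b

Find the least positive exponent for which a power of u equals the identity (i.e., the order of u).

The identity element is b (its row matches the header).
u^1 = u
u^2 = u * u = n
u^3 = n * u = b
The first power of u equal to the identity is u^3, so ord(u) = 3.

3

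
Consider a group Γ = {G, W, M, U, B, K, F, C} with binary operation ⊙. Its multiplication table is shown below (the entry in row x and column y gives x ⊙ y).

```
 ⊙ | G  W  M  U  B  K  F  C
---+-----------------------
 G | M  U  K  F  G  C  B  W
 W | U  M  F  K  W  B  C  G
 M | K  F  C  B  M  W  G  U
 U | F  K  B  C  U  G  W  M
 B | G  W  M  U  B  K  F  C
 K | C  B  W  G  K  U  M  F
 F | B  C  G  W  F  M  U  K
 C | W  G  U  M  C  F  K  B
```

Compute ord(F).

The identity element is B (its row matches the header).
F^1 = F
F^2 = F ⊙ F = U
F^3 = U ⊙ F = W
F^4 = W ⊙ F = C
F^5 = C ⊙ F = K
F^6 = K ⊙ F = M
F^7 = M ⊙ F = G
F^8 = G ⊙ F = B
The first power of F equal to the identity is F^8, so ord(F) = 8.
(Structurally, Γ here is isomorphic to the cyclic group Z_8.)

8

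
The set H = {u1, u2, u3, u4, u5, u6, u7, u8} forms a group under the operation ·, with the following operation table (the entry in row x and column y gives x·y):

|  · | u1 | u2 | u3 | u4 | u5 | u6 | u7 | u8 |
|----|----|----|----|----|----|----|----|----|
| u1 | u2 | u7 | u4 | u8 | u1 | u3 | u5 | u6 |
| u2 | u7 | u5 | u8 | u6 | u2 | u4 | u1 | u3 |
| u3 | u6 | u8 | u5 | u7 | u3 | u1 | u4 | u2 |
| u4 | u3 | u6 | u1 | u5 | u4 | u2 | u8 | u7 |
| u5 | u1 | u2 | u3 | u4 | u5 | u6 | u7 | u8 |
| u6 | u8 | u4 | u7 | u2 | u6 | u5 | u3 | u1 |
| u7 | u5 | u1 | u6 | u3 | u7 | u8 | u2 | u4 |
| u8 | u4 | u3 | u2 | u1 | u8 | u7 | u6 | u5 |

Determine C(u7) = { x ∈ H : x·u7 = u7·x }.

Compare row u7 with column u7 entry by entry.
u1·u7 = u5 = u7·u1, so u1 commutes with u7.
u3·u7 = u4 but u7·u3 = u6, so u3 does not.
Collecting the elements that commute with u7: C(u7) = {u1, u2, u5, u7}.
(Structurally, H here is isomorphic to the dihedral group D_4.)

{u1, u2, u5, u7}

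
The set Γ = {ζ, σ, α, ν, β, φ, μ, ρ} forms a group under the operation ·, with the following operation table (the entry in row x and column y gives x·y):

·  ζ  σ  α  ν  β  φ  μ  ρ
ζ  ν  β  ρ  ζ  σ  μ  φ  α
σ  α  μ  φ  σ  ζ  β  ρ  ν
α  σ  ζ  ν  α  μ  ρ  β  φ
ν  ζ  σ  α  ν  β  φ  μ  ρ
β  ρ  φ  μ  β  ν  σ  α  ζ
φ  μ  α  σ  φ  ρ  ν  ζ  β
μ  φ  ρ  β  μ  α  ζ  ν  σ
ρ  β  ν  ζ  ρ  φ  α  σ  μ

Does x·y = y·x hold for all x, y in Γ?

No

σ·β = ζ but β·σ = φ.
Since σ and β do not commute, Γ is not abelian.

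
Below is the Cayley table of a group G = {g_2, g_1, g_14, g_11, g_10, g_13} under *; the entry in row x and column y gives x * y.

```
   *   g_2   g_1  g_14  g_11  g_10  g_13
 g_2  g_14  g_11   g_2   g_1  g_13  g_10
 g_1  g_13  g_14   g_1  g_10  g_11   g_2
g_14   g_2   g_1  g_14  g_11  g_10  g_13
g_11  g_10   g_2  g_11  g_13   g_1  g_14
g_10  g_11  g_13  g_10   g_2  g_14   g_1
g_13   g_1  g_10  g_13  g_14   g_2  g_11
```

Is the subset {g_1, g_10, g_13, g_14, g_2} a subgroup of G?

No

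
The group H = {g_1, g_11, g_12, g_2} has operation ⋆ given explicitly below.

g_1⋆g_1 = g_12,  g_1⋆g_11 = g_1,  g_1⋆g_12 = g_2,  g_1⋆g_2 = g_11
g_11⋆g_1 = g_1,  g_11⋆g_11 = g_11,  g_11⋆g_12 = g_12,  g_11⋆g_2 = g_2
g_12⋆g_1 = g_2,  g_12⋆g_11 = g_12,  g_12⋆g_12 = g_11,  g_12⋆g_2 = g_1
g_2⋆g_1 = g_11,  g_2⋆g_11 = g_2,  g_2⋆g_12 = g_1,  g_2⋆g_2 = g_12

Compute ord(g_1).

4

The identity element is g_11 (its row matches the header).
g_1^1 = g_1
g_1^2 = g_1 ⋆ g_1 = g_12
g_1^3 = g_12 ⋆ g_1 = g_2
g_1^4 = g_2 ⋆ g_1 = g_11
The first power of g_1 equal to the identity is g_1^4, so ord(g_1) = 4.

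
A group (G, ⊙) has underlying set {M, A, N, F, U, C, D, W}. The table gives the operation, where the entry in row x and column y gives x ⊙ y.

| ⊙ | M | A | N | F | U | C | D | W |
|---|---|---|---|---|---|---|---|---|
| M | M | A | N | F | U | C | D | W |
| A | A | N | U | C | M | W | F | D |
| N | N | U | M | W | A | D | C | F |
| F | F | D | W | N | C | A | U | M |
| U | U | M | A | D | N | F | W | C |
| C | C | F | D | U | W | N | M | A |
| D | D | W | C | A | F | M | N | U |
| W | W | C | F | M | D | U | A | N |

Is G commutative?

No

F ⊙ D = U but D ⊙ F = A.
Since F and D do not commute, G is not abelian.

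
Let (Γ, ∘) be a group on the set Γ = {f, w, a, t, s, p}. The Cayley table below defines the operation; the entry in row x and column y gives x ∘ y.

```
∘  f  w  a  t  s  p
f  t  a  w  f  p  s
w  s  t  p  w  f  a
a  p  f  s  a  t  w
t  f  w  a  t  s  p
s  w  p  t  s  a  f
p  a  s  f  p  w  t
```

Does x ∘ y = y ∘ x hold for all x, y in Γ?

No

a ∘ p = w but p ∘ a = f.
Since a and p do not commute, Γ is not abelian.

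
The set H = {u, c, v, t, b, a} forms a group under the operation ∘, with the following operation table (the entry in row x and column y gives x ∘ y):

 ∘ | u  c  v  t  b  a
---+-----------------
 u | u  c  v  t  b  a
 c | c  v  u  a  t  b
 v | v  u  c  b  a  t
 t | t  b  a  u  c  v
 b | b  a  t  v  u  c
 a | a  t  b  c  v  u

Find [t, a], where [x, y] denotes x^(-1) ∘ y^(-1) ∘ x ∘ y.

c

Identity is u; from the table t^(-1) = t and a^(-1) = a.
t ∘ a = v
v ∘ t = b
b ∘ a = c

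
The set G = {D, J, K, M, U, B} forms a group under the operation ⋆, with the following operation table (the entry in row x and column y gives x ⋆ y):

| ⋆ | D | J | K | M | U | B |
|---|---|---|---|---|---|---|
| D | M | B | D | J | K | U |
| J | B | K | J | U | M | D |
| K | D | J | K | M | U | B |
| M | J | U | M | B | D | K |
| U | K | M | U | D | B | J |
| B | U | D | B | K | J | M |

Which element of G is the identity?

K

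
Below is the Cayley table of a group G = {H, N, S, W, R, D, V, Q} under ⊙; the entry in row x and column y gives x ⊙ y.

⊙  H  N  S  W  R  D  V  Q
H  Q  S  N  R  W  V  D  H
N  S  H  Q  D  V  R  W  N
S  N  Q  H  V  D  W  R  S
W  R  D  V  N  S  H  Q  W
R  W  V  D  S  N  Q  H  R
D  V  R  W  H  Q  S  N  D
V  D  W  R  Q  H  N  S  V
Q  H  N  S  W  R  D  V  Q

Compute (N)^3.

N^1 = N
N^2 = N ⊙ N = H
N^3 = H ⊙ N = S

S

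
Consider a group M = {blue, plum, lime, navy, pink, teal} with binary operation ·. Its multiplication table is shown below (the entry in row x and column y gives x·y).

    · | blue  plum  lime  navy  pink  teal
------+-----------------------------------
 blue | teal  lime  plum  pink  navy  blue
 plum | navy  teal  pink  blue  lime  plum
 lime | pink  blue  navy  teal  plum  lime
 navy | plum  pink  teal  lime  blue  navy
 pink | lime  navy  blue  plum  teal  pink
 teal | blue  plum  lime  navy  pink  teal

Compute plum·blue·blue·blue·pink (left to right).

plum·blue = navy
navy·blue = plum
plum·blue = navy
navy·pink = blue

blue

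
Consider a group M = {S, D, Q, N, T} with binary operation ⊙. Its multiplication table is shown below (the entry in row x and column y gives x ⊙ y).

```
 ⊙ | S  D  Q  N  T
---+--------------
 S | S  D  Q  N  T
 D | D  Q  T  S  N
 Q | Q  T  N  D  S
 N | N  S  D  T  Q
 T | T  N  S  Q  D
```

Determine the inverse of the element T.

Q

First locate the identity: row S matches the header, so S is the identity.
Scan row T for S: T ⊙ Q = S. Hence T^(-1) = Q.
(Structurally, M here is isomorphic to the cyclic group Z_5.)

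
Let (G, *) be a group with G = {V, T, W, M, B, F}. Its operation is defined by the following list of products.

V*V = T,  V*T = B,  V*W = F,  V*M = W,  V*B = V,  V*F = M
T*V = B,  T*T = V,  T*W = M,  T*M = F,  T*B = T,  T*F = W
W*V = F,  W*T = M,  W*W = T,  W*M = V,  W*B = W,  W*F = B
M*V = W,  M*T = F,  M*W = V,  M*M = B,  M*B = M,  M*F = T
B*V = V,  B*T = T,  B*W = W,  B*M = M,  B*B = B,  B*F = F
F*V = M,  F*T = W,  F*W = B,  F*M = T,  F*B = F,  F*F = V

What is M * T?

Read row M, column T: M * T = F.

F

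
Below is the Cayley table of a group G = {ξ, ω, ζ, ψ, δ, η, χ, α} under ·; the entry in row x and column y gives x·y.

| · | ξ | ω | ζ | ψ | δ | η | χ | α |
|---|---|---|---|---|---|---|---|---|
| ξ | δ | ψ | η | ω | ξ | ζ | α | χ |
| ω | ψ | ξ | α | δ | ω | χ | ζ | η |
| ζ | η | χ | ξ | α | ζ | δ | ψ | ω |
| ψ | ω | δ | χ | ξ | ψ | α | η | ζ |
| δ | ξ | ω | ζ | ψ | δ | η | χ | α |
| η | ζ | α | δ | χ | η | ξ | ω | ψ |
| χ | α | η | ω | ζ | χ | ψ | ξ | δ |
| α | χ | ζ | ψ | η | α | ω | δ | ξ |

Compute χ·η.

Read row χ, column η: χ·η = ψ.

ψ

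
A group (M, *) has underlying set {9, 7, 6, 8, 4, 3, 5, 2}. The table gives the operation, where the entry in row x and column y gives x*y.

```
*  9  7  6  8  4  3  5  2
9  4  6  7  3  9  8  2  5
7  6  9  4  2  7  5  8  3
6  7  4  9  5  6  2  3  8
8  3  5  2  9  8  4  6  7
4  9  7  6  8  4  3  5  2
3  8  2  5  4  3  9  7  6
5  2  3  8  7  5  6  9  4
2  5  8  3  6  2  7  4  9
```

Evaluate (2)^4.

2^1 = 2
2^2 = 2*2 = 9
2^3 = 9*2 = 5
2^4 = 5*2 = 4
(Structurally, M here is isomorphic to the quaternion group Q_8.)

4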